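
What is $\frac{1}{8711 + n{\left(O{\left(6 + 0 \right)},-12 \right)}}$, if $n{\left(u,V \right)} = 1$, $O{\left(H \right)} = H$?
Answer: $\frac{1}{8712} \approx 0.00011478$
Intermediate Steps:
$\frac{1}{8711 + n{\left(O{\left(6 + 0 \right)},-12 \right)}} = \frac{1}{8711 + 1} = \frac{1}{8712}$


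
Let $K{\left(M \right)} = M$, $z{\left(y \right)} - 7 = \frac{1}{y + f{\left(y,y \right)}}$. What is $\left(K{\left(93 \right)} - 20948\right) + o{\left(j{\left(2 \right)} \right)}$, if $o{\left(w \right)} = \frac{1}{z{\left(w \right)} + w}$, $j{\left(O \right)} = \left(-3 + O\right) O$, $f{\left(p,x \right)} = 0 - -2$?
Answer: $-20855$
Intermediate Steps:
$f{\left(p,x \right)} = 2$ ($f{\left(p,x \right)} = 0 + 2 = 2$)
$z{\left(y \right)} = 7 + \frac{1}{2 + y}$ ($z{\left(y \right)} = 7 + \frac{1}{y + 2} = 7 + \frac{1}{2 + y}$)
$j{\left(O \right)} = O \left(-3 + O\right)$
$o{\left(w \right)} = \frac{1}{w + \frac{15 + 7 w}{2 + w}}$ ($o{\left(w \right)} = \frac{1}{\frac{15 + 7 w}{2 + w} + w} = \frac{1}{w + \frac{15 + 7 w}{2 + w}}$)
$\left(K{\left(93 \right)} - 20948\right) + o{\left(j{\left(2 \right)} \right)} = \left(93 - 20948\right) + \frac{2 + 2 \left(-3 + 2\right)}{15 + \left(2 \left(-3 + 2\right)\right)^{2} + 9 \cdot 2 \left(-3 + 2\right)} = -20855 + \frac{2 + 2 \left(-1\right)}{15 + \left(2 \left(-1\right)\right)^{2} + 9 \cdot 2 \left(-1\right)} = -20855 + \frac{2 - 2}{15 + \left(-2\right)^{2} + 9 \left(-2\right)} = -20855 + \frac{1}{15 + 4 - 18} \cdot 0 = -20855 + 1^{-1} \cdot 0 = -20855 + 1 \cdot 0 = -20855 + 0 = -20855$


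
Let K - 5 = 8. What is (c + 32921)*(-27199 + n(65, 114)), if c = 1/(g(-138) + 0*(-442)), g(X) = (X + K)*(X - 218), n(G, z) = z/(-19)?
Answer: -7970980669941/8900 ≈ -8.9562e+8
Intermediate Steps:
K = 13 (K = 5 + 8 = 13)
n(G, z) = -z/19 (n(G, z) = z*(-1/19) = -z/19)
g(X) = (-218 + X)*(13 + X) (g(X) = (X + 13)*(X - 218) = (13 + X)*(-218 + X) = (-218 + X)*(13 + X))
c = 1/44500 (c = 1/((-2834 + (-138)**2 - 205*(-138)) + 0*(-442)) = 1/((-2834 + 19044 + 28290) + 0) = 1/(44500 + 0) = 1/44500 ≈ 2.2472e-5)
(c + 32921)*(-27199 + n(65, 114)) = (1/44500 + 32921)*(-27199 - 1/19*114) = 1464984501*(-27199 - 6)/44500 = (1464984501/44500)*(-27205) = -7970980669941/8900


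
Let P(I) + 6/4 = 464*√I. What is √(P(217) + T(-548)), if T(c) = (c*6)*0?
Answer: √(-6 + 1856*√217)/2 ≈ 82.666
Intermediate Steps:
T(c) = 0 (T(c) = (6*c)*0 = 0)
P(I) = -3/2 + 464*√I
√(P(217) + T(-548)) = √((-3/2 + 464*√217) + 0) = √(-3/2 + 464*√217)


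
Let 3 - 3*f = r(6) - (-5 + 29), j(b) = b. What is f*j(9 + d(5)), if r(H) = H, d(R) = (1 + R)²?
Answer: 315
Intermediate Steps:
f = 7 (f = 1 - (6 - (-5 + 29))/3 = 1 - (6 - 1*24)/3 = 1 - (6 - 24)/3 = 1 - ⅓*(-18) = 1 + 6 = 7)
f*j(9 + d(5)) = 7*(9 + (1 + 5)²) = 7*(9 + 6²) = 7*(9 + 36) = 7*45 = 315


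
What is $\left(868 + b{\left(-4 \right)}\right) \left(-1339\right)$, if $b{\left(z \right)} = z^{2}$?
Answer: $-1183676$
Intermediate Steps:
$\left(868 + b{\left(-4 \right)}\right) \left(-1339\right) = \left(868 + \left(-4\right)^{2}\right) \left(-1339\right) = \left(868 + 16\right) \left(-1339\right) = 884 \left(-1339\right) = -1183676$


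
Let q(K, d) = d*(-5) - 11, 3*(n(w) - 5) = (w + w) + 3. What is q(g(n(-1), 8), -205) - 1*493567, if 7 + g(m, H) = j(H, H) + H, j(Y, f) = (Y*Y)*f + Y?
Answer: -492553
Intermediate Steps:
n(w) = 6 + 2*w/3 (n(w) = 5 + ((w + w) + 3)/3 = 5 + (2*w + 3)/3 = 5 + (3 + 2*w)/3 = 5 + (1 + 2*w/3) = 6 + 2*w/3)
j(Y, f) = Y + f*Y² (j(Y, f) = Y²*f + Y = f*Y² + Y = Y + f*Y²)
g(m, H) = -7 + H + H*(1 + H²) (g(m, H) = -7 + (H*(1 + H*H) + H) = -7 + (H*(1 + H²) + H) = -7 + (H + H*(1 + H²)) = -7 + H + H*(1 + H²))
q(K, d) = -11 - 5*d (q(K, d) = -5*d - 11 = -11 - 5*d)
q(g(n(-1), 8), -205) - 1*493567 = (-11 - 5*(-205)) - 1*493567 = (-11 + 1025) - 493567 = 1014 - 493567 = -492553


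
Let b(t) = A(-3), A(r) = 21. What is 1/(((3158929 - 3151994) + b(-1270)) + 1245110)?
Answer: 1/1252066 ≈ 7.9868e-7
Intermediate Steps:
b(t) = 21
1/(((3158929 - 3151994) + b(-1270)) + 1245110) = 1/(((3158929 - 3151994) + 21) + 1245110) = 1/((6935 + 21) + 1245110) = 1/(6956 + 1245110) = 1/1252066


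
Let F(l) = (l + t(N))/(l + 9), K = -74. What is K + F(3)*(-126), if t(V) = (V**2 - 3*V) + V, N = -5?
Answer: -473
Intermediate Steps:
t(V) = V**2 - 2*V
F(l) = (35 + l)/(9 + l) (F(l) = (l - 5*(-2 - 5))/(l + 9) = (l - 5*(-7))/(9 + l) = (l + 35)/(9 + l) = (35 + l)/(9 + l))
K + F(3)*(-126) = -74 + ((35 + 3)/(9 + 3))*(-126) = -74 + (38/12)*(-126) = -74 + ((1/12)*38)*(-126) = -74 + (19/6)*(-126) = -74 - 399 = -473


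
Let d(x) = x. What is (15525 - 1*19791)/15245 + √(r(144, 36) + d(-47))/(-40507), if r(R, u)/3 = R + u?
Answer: -4266/15245 - √493/40507 ≈ -0.28038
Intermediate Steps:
r(R, u) = 3*R + 3*u (r(R, u) = 3*(R + u) = 3*R + 3*u)
(15525 - 1*19791)/15245 + √(r(144, 36) + d(-47))/(-40507) = (15525 - 1*19791)/15245 + √((3*144 + 3*36) - 47)/(-40507) = (15525 - 19791)*(1/15245) + √((432 + 108) - 47)*(-1/40507) = -4266*1/15245 + √(540 - 47)*(-1/40507) = -4266/15245 + √493*(-1/40507) = -4266/15245 - √493/40507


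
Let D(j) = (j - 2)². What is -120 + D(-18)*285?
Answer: 113880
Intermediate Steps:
D(j) = (-2 + j)²
-120 + D(-18)*285 = -120 + (-2 - 18)²*285 = -120 + (-20)²*285 = -120 + 400*285 = -120 + 114000 = 113880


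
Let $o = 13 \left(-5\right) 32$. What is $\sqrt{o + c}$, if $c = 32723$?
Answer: $\sqrt{30643} \approx 175.05$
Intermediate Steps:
$o = -2080$ ($o = \left(-65\right) 32 = -2080$)
$\sqrt{o + c} = \sqrt{-2080 + 32723} = \sqrt{30643}$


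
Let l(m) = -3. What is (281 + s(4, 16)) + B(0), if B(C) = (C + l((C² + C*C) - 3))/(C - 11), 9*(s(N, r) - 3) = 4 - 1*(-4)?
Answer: 28231/99 ≈ 285.16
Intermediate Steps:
s(N, r) = 35/9 (s(N, r) = 3 + (4 - 1*(-4))/9 = 3 + (4 + 4)/9 = 3 + (⅑)*8 = 3 + 8/9 = 35/9)
B(C) = (-3 + C)/(-11 + C) (B(C) = (C - 3)/(C - 11) = (-3 + C)/(-11 + C))
(281 + s(4, 16)) + B(0) = (281 + 35/9) + (-3 + 0)/(-11 + 0) = 2564/9 - 3/(-11) = 2564/9 - 1/11*(-3) = 2564/9 + 3/11 = 28231/99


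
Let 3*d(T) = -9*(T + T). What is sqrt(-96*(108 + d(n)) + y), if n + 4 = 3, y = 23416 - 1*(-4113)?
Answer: sqrt(16585) ≈ 128.78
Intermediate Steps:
y = 27529 (y = 23416 + 4113 = 27529)
n = -1 (n = -4 + 3 = -1)
d(T) = -6*T (d(T) = (-9*(T + T))/3 = (-18*T)/3 = -6*T)
sqrt(-96*(108 + d(n)) + y) = sqrt(-96*(108 - 6*(-1)) + 27529) = sqrt(-96*(108 + 6) + 27529) = sqrt(-96*114 + 27529) = sqrt(-10944 + 27529) = sqrt(16585)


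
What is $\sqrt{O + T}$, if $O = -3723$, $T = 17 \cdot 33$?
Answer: $i \sqrt{3162} \approx 56.232 i$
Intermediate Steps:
$T = 561$
$\sqrt{O + T} = \sqrt{-3723 + 561} = \sqrt{-3162} = i \sqrt{3162}$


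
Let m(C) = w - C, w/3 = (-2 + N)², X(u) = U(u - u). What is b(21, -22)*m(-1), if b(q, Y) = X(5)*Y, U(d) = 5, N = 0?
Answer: -1430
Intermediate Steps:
X(u) = 5
b(q, Y) = 5*Y
w = 12 (w = 3*(-2 + 0)² = 3*(-2)² = 3*4 = 12)
m(C) = 12 - C
b(21, -22)*m(-1) = (5*(-22))*(12 - 1*(-1)) = -110*(12 + 1) = -110*13 = -1430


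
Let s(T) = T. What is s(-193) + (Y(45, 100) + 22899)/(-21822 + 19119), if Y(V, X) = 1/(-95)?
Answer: -51734909/256785 ≈ -201.47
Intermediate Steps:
Y(V, X) = -1/95
s(-193) + (Y(45, 100) + 22899)/(-21822 + 19119) = -193 + (-1/95 + 22899)/(-21822 + 19119) = -193 + (2175404/95)/(-2703) = -193 + (2175404/95)*(-1/2703) = -193 - 2175404/256785 = -51734909/256785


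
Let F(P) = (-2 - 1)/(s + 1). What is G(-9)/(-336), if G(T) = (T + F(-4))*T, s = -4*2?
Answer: -45/196 ≈ -0.22959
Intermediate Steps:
s = -8
F(P) = 3/7 (F(P) = (-2 - 1)/(-8 + 1) = -3/(-7) = -3*(-⅐) = 3/7)
G(T) = T*(3/7 + T) (G(T) = (T + 3/7)*T = (3/7 + T)*T = T*(3/7 + T))
G(-9)/(-336) = ((⅐)*(-9)*(3 + 7*(-9)))/(-336) = ((⅐)*(-9)*(3 - 63))*(-1/336) = ((⅐)*(-9)*(-60))*(-1/336) = (540/7)*(-1/336) = -45/196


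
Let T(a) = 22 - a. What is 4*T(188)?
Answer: -664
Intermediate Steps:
4*T(188) = 4*(22 - 1*188) = 4*(22 - 188) = 4*(-166) = -664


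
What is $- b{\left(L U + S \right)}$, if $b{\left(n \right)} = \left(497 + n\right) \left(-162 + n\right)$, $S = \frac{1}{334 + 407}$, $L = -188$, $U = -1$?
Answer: $- \frac{9779659462}{549081} \approx -17811.0$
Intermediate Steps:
$S = \frac{1}{741} \approx 0.0013495$
$b{\left(n \right)} = \left(-162 + n\right) \left(497 + n\right)$
$- b{\left(L U + S \right)} = - (-80514 + \left(\left(-188\right) \left(-1\right) + \frac{1}{741}\right)^{2} + 335 \left(\left(-188\right) \left(-1\right) + \frac{1}{741}\right)) = - (-80514 + \left(188 + \frac{1}{741}\right)^{2} + 335 \left(188 + \frac{1}{741}\right)) = - (-80514 + \left(\frac{139309}{741}\right)^{2} + 335 \cdot \frac{139309}{741}) = - (-80514 + \frac{19406997481}{549081} + \frac{46668515}{741}) = \left(-1\right) \frac{9779659462}{549081} = - \frac{9779659462}{549081}$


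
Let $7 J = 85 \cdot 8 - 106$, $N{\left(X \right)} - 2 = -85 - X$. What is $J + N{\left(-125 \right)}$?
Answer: $124$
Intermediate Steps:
$N{\left(X \right)} = -83 - X$ ($N{\left(X \right)} = 2 - \left(85 + X\right) = -83 - X$)
$J = 82$ ($J = \frac{85 \cdot 8 - 106}{7} = \frac{680 - 106}{7} = \frac{1}{7} \cdot 574 = 82$)
$J + N{\left(-125 \right)} = 82 - -42 = 82 + \left(-83 + 125\right) = 82 + 42 = 124$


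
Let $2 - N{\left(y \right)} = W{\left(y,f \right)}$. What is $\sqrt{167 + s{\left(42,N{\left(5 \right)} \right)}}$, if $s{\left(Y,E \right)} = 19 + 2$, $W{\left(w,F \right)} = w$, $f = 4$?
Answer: $2 \sqrt{47} \approx 13.711$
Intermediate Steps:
$N{\left(y \right)} = 2 - y$
$s{\left(Y,E \right)} = 21$
$\sqrt{167 + s{\left(42,N{\left(5 \right)} \right)}} = \sqrt{167 + 21} = \sqrt{188} = 2 \sqrt{47}$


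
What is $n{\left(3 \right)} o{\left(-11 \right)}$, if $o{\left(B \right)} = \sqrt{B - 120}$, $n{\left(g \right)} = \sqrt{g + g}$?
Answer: $i \sqrt{786} \approx 28.036 i$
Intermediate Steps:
$n{\left(g \right)} = \sqrt{2} \sqrt{g}$ ($n{\left(g \right)} = \sqrt{2 g} = \sqrt{2} \sqrt{g}$)
$o{\left(B \right)} = \sqrt{-120 + B}$ ($o{\left(B \right)} = \sqrt{B - 120} = \sqrt{-120 + B}$)
$n{\left(3 \right)} o{\left(-11 \right)} = \sqrt{2} \sqrt{3} \sqrt{-120 - 11} = \sqrt{6} \sqrt{-131} = \sqrt{6} i \sqrt{131} = i \sqrt{786}$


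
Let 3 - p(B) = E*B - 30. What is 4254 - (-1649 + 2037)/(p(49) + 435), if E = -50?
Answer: 6206392/1459 ≈ 4253.9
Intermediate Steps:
p(B) = 33 + 50*B (p(B) = 3 - (-50*B - 30) = 3 - (-30 - 50*B) = 3 + (30 + 50*B) = 33 + 50*B)
4254 - (-1649 + 2037)/(p(49) + 435) = 4254 - (-1649 + 2037)/((33 + 50*49) + 435) = 4254 - 388/((33 + 2450) + 435) = 4254 - 388/(2483 + 435) = 4254 - 388/2918 = 4254 - 1*194/1459 = 4254 - 194/1459 = 6206392/1459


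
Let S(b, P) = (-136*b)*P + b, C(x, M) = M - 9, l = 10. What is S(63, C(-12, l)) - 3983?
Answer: -12488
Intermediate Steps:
C(x, M) = -9 + M
S(b, P) = b - 136*P*b (S(b, P) = -136*P*b + b = b - 136*P*b)
S(63, C(-12, l)) - 3983 = 63*(1 - 136*(-9 + 10)) - 3983 = 63*(1 - 136*1) - 3983 = 63*(1 - 136) - 3983 = 63*(-135) - 3983 = -8505 - 3983 = -12488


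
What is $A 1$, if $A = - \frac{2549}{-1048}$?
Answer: $\frac{2549}{1048} \approx 2.4323$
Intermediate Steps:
$A = \frac{2549}{1048}$ ($A = \left(-2549\right) \left(- \frac{1}{1048}\right) = \frac{2549}{1048} \approx 2.4323$)
$A 1 = \frac{2549}{1048} \cdot 1 = \frac{2549}{1048}$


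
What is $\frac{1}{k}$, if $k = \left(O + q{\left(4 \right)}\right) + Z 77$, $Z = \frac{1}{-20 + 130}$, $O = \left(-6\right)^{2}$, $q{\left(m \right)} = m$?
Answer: $\frac{10}{407} \approx 0.02457$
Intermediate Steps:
$O = 36$
$Z = \frac{1}{110} \approx 0.0090909$
$k = \frac{407}{10}$ ($k = \left(36 + 4\right) + \frac{1}{110} \cdot 77 = 40 + \frac{7}{10} = \frac{407}{10} \approx 40.7$)
$\frac{1}{k} = \frac{1}{\frac{407}{10}} = \frac{10}{407}$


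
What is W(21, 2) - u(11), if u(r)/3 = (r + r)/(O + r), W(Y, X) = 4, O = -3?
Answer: -17/4 ≈ -4.2500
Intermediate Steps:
u(r) = 6*r/(-3 + r) (u(r) = 3*((r + r)/(-3 + r)) = 3*((2*r)/(-3 + r)) = 3*(2*r/(-3 + r)) = 6*r/(-3 + r))
W(21, 2) - u(11) = 4 - 6*11/(-3 + 11) = 4 - 6*11/8 = 4 - 1*33/4 = 4 - 33/4 = -17/4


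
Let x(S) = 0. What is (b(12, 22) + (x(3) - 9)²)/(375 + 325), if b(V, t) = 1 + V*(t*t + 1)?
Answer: 2951/350 ≈ 8.4314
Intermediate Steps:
b(V, t) = 1 + V*(1 + t²) (b(V, t) = 1 + V*(t² + 1) = 1 + V*(1 + t²))
(b(12, 22) + (x(3) - 9)²)/(375 + 325) = ((1 + 12 + 12*22²) + (0 - 9)²)/(375 + 325) = ((1 + 12 + 12*484) + (-9)²)/700 = ((1 + 12 + 5808) + 81)*(1/700) = (5821 + 81)*(1/700) = 5902*(1/700) = 2951/350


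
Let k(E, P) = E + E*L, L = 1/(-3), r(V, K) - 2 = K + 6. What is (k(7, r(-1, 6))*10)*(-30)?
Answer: -1400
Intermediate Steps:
r(V, K) = 8 + K (r(V, K) = 2 + (K + 6) = 2 + (6 + K) = 8 + K)
L = -1/3 ≈ -0.33333
k(E, P) = 2*E/3 (k(E, P) = E + E*(-1/3) = E - E/3 = 2*E/3)
(k(7, r(-1, 6))*10)*(-30) = (((2/3)*7)*10)*(-30) = ((14/3)*10)*(-30) = (140/3)*(-30) = -1400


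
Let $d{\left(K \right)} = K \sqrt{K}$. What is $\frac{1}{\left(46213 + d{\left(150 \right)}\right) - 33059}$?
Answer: $\frac{6577}{84826358} - \frac{375 \sqrt{6}}{84826358} \approx 6.6706 \cdot 10^{-5}$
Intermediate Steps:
$d{\left(K \right)} = K^{\frac{3}{2}}$
$\frac{1}{\left(46213 + d{\left(150 \right)}\right) - 33059} = \frac{1}{\left(46213 + 150^{\frac{3}{2}}\right) - 33059} = \frac{1}{\left(46213 + 750 \sqrt{6}\right) - 33059} = \frac{1}{13154 + 750 \sqrt{6}}$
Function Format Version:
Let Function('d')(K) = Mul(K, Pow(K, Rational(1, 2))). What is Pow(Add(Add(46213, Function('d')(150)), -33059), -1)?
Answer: Add(Rational(6577, 84826358), Mul(Rational(-375, 84826358), Pow(6, Rational(1, 2)))) ≈ 6.6706e-5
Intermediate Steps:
Function('d')(K) = Pow(K, Rational(3, 2))
Pow(Add(Add(46213, Function('d')(150)), -33059), -1) = Pow(Add(Add(46213, Pow(150, Rational(3, 2))), -33059), -1) = Pow(Add(Add(46213, Mul(750, Pow(6, Rational(1, 2)))), -33059), -1) = Pow(Add(13154, Mul(750, Pow(6, Rational(1, 2)))), -1)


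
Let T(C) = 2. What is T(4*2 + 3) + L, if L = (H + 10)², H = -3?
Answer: 51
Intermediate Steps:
L = 49 (L = (-3 + 10)² = 7² = 49)
T(4*2 + 3) + L = 2 + 49 = 51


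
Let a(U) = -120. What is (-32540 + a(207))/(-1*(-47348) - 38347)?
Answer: -32660/9001 ≈ -3.6285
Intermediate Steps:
(-32540 + a(207))/(-1*(-47348) - 38347) = (-32540 - 120)/(-1*(-47348) - 38347) = -32660/(47348 - 38347) = -32660/9001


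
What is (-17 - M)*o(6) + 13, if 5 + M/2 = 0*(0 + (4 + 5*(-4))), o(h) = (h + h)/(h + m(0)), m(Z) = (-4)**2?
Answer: 101/11 ≈ 9.1818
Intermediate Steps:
m(Z) = 16
o(h) = 2*h/(16 + h) (o(h) = (h + h)/(h + 16) = (2*h)/(16 + h) = 2*h/(16 + h))
M = -10 (M = -10 + 2*(0*(0 + (4 + 5*(-4)))) = -10 + 2*(0*(0 + (4 - 20))) = -10 + 2*(0*(0 - 16)) = -10 + 2*(0*(-16)) = -10 + 2*0 = -10 + 0 = -10)
(-17 - M)*o(6) + 13 = (-17 - 1*(-10))*(2*6/(16 + 6)) + 13 = (-17 + 10)*(2*6/22) + 13 = -14*6/22 + 13 = -7*6/11 + 13 = -42/11 + 13 = 101/11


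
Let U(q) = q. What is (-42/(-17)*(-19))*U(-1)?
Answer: 798/17 ≈ 46.941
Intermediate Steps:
(-42/(-17)*(-19))*U(-1) = (-42/(-17)*(-19))*(-1) = (-42*(-1/17)*(-19))*(-1) = ((42/17)*(-19))*(-1) = -798/17*(-1) = 798/17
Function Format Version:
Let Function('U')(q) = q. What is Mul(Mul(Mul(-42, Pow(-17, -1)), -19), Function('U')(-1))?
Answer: Rational(798, 17) ≈ 46.941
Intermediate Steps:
Mul(Mul(Mul(-42, Pow(-17, -1)), -19), Function('U')(-1)) = Mul(Mul(Mul(-42, Pow(-17, -1)), -19), -1) = Mul(Mul(Mul(-42, Rational(-1, 17)), -19), -1) = Mul(Mul(Rational(42, 17), -19), -1) = Mul(Rational(-798, 17), -1) = Rational(798, 17)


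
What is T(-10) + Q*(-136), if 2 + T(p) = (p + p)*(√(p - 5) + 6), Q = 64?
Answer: -8826 - 20*I*√15 ≈ -8826.0 - 77.46*I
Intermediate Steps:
T(p) = -2 + 2*p*(6 + √(-5 + p)) (T(p) = -2 + (p + p)*(√(p - 5) + 6) = -2 + (2*p)*(√(-5 + p) + 6) = -2 + (2*p)*(6 + √(-5 + p)) = -2 + 2*p*(6 + √(-5 + p)))
T(-10) + Q*(-136) = (-2 + 12*(-10) + 2*(-10)*√(-5 - 10)) + 64*(-136) = (-2 - 120 + 2*(-10)*√(-15)) - 8704 = (-2 - 120 + 2*(-10)*(I*√15)) - 8704 = (-2 - 120 - 20*I*√15) - 8704 = (-122 - 20*I*√15) - 8704 = -8826 - 20*I*√15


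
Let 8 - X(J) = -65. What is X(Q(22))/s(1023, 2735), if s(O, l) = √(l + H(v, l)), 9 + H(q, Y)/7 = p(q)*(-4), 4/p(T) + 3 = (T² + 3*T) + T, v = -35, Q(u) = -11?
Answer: 73*√195503334/722748 ≈ 1.4123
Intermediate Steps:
p(T) = 4/(-3 + T² + 4*T) (p(T) = 4/(-3 + ((T² + 3*T) + T)) = 4/(-3 + (T² + 4*T)) = 4/(-3 + T² + 4*T))
H(q, Y) = -63 - 112/(-3 + q² + 4*q) (H(q, Y) = -63 + 7*((4/(-3 + q² + 4*q))*(-4)) = -63 + 7*(-16/(-3 + q² + 4*q)) = -63 - 112/(-3 + q² + 4*q))
s(O, l) = √(-34139/541 + l) (s(O, l) = √(l + 7*(11 - 36*(-35) - 9*(-35)²)/(-3 + (-35)² + 4*(-35))) = √(l + 7*(11 + 1260 - 9*1225)/(-3 + 1225 - 140)) = √(l + 7*(11 + 1260 - 11025)/1082) = √(l + 7*(1/1082)*(-9754)) = √(l - 34139/541) = √(-34139/541 + l))
X(J) = 73 (X(J) = 8 - 1*(-65) = 8 + 65 = 73)
X(Q(22))/s(1023, 2735) = 73/((√(-18469199 + 292681*2735)/541)) = 73/((√(-18469199 + 800482535)/541)) = 73/((√782013336/541)) = 73/(((2*√195503334)/541)) = 73/((2*√195503334/541)) = 73*(√195503334/722748) = 73*√195503334/722748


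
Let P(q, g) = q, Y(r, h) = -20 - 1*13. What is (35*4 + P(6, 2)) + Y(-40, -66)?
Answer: 113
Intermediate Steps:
Y(r, h) = -33 (Y(r, h) = -20 - 13 = -33)
(35*4 + P(6, 2)) + Y(-40, -66) = (35*4 + 6) - 33 = (140 + 6) - 33 = 146 - 33 = 113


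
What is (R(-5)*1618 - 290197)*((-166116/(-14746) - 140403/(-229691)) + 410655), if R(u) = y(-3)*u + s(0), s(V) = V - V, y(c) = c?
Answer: -184944032015053263474/1693511743 ≈ -1.0921e+11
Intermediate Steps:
s(V) = 0
R(u) = -3*u (R(u) = -3*u + 0 = -3*u)
(R(-5)*1618 - 290197)*((-166116/(-14746) - 140403/(-229691)) + 410655) = (-3*(-5)*1618 - 290197)*((-166116/(-14746) - 140403/(-229691)) + 410655) = (15*1618 - 290197)*((-166116*(-1/14746) - 140403*(-1/229691)) + 410655) = (24270 - 290197)*((83058/7373 + 140403/229691) + 410655) = -265927*(20112866397/1693511743 + 410655) = -265927*695469177688062/1693511743 = -184944032015053263474/1693511743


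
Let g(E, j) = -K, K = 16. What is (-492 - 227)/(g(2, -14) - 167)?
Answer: 719/183 ≈ 3.9290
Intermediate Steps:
g(E, j) = -16 (g(E, j) = -1*16 = -16)
(-492 - 227)/(g(2, -14) - 167) = (-492 - 227)/(-16 - 167) = -719/(-183) = -719*(-1/183) = 719/183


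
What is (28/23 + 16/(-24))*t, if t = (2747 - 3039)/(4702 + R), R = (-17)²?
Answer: -11096/344379 ≈ -0.032220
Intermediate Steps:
R = 289
t = -292/4991 (t = (2747 - 3039)/(4702 + 289) = -292/4991 ≈ -0.058505)
(28/23 + 16/(-24))*t = (28/23 + 16/(-24))*(-292/4991) = (28*(1/23) + 16*(-1/24))*(-292/4991) = (28/23 - ⅔)*(-292/4991) = (38/69)*(-292/4991) = -11096/344379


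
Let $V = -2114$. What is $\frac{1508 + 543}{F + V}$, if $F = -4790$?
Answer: $- \frac{2051}{6904} \approx -0.29707$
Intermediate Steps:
$\frac{1508 + 543}{F + V} = \frac{1508 + 543}{-4790 - 2114} = \frac{2051}{-6904} = 2051 \left(- \frac{1}{6904}\right) = - \frac{2051}{6904}$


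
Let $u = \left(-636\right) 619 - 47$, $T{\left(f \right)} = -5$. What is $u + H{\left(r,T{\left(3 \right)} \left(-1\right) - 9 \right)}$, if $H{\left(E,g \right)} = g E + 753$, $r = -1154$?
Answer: $-388362$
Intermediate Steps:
$H{\left(E,g \right)} = 753 + E g$ ($H{\left(E,g \right)} = E g + 753 = 753 + E g$)
$u = -393731$ ($u = -393684 - 47 = -393731$)
$u + H{\left(r,T{\left(3 \right)} \left(-1\right) - 9 \right)} = -393731 - \left(-753 + 1154 \left(\left(-5\right) \left(-1\right) - 9\right)\right) = -393731 - \left(-753 + 1154 \left(5 - 9\right)\right) = -393731 + \left(753 - -4616\right) = -393731 + \left(753 + 4616\right) = -393731 + 5369 = -388362$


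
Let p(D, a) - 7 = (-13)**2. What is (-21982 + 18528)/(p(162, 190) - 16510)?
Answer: 1727/8167 ≈ 0.21146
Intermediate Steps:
p(D, a) = 176 (p(D, a) = 7 + (-13)**2 = 7 + 169 = 176)
(-21982 + 18528)/(p(162, 190) - 16510) = (-21982 + 18528)/(176 - 16510) = -3454/(-16334) = -3454*(-1/16334) = 1727/8167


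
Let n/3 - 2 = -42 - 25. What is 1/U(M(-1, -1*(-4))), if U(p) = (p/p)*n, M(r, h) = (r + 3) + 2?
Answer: -1/195 ≈ -0.0051282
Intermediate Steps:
n = -195 (n = 6 + 3*(-42 - 25) = 6 + 3*(-67) = 6 - 201 = -195)
M(r, h) = 5 + r (M(r, h) = (3 + r) + 2 = 5 + r)
U(p) = -195 (U(p) = (p/p)*(-195) = 1*(-195) = -195)
1/U(M(-1, -1*(-4))) = 1/(-195) = -1/195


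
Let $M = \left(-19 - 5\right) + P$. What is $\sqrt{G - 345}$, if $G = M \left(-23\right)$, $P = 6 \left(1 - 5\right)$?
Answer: $\sqrt{759} \approx 27.55$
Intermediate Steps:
$P = -24$ ($P = 6 \left(-4\right) = -24$)
$M = -48$ ($M = \left(-19 - 5\right) - 24 = -24 - 24 = -48$)
$G = 1104$ ($G = \left(-48\right) \left(-23\right) = 1104$)
$\sqrt{G - 345} = \sqrt{1104 - 345} = \sqrt{759}$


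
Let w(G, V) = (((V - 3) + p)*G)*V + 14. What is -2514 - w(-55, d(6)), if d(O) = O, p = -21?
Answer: -8468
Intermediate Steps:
w(G, V) = 14 + G*V*(-24 + V) (w(G, V) = (((V - 3) - 21)*G)*V + 14 = (((-3 + V) - 21)*G)*V + 14 = ((-24 + V)*G)*V + 14 = (G*(-24 + V))*V + 14 = G*V*(-24 + V) + 14 = 14 + G*V*(-24 + V))
-2514 - w(-55, d(6)) = -2514 - (14 - 55*6² - 24*(-55)*6) = -2514 - (14 - 55*36 + 7920) = -2514 - (14 - 1980 + 7920) = -2514 - 1*5954 = -2514 - 5954 = -8468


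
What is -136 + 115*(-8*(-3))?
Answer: 2624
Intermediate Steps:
-136 + 115*(-8*(-3)) = -136 + 115*24 = -136 + 2760 = 2624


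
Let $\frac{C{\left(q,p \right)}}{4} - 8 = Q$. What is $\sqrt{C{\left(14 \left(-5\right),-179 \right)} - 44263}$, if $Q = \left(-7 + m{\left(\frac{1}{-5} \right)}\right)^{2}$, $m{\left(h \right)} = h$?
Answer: $\frac{i \sqrt{1100591}}{5} \approx 209.82 i$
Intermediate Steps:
$Q = \frac{1296}{25}$ ($Q = \left(-7 + \frac{1}{-5}\right)^{2} = \left(-7 - \frac{1}{5}\right)^{2} = \left(- \frac{36}{5}\right)^{2} = \frac{1296}{25} \approx 51.84$)
$C{\left(q,p \right)} = \frac{5984}{25}$ ($C{\left(q,p \right)} = 32 + 4 \cdot \frac{1296}{25} = 32 + \frac{5184}{25} = \frac{5984}{25}$)
$\sqrt{C{\left(14 \left(-5\right),-179 \right)} - 44263} = \sqrt{\frac{5984}{25} - 44263} = \sqrt{- \frac{1100591}{25}} = \frac{i \sqrt{1100591}}{5}$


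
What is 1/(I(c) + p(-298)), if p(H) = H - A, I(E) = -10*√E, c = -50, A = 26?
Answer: I/(2*(-162*I + 25*√2)) ≈ -0.0029461 + 0.00064296*I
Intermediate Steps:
p(H) = -26 + H (p(H) = H - 1*26 = H - 26 = -26 + H)
1/(I(c) + p(-298)) = 1/(-50*I*√2 + (-26 - 298)) = 1/(-50*I*√2 - 324) = 1/(-324 - 50*I*√2)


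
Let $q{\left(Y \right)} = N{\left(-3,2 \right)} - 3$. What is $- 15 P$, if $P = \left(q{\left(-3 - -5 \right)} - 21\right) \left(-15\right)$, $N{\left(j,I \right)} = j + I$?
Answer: $-5625$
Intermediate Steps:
$N{\left(j,I \right)} = I + j$
$q{\left(Y \right)} = -4$ ($q{\left(Y \right)} = \left(2 - 3\right) - 3 = -1 - 3 = -4$)
$P = 375$ ($P = \left(-4 - 21\right) \left(-15\right) = \left(-25\right) \left(-15\right) = 375$)
$- 15 P = - 15 \cdot 375 = \left(-1\right) 5625 = -5625$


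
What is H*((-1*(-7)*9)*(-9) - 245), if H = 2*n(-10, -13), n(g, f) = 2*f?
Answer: 42224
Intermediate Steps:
H = -52 (H = 2*(2*(-13)) = 2*(-26) = -52)
H*((-1*(-7)*9)*(-9) - 245) = -52*((-1*(-7)*9)*(-9) - 245) = -52*((7*9)*(-9) - 245) = -52*(63*(-9) - 245) = -52*(-567 - 245) = -52*(-812) = 42224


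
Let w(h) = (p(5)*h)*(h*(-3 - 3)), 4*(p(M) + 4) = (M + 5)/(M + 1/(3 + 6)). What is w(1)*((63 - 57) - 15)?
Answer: -8721/46 ≈ -189.59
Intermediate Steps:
p(M) = -4 + (5 + M)/(4*(⅑ + M)) (p(M) = -4 + ((M + 5)/(M + 1/(3 + 6)))/4 = -4 + ((5 + M)/(M + 1/9))/4 = -4 + ((5 + M)/(M + ⅑))/4 = -4 + ((5 + M)/(⅑ + M))/4 = -4 + (5 + M)/(4*(⅑ + M)))
w(h) = 969*h²/46 (w(h) = (((29 - 135*5)/(4*(1 + 9*5)))*h)*(h*(-3 - 3)) = (((29 - 675)/(4*(1 + 45)))*h)*(h*(-6)) = (((¼)*(-646)/46)*h)*(-6*h) = (((¼)*(1/46)*(-646))*h)*(-6*h) = (-323*h/92)*(-6*h) = 969*h²/46)
w(1)*((63 - 57) - 15) = ((969/46)*1²)*((63 - 57) - 15) = ((969/46)*1)*(6 - 15) = (969/46)*(-9) = -8721/46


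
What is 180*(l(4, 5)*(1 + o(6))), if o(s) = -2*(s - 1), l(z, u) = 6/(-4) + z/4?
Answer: 810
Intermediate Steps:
l(z, u) = -3/2 + z/4 (l(z, u) = 6*(-¼) + z*(¼) = -3/2 + z/4)
o(s) = 2 - 2*s (o(s) = -2*(-1 + s) = 2 - 2*s)
180*(l(4, 5)*(1 + o(6))) = 180*((-3/2 + (¼)*4)*(1 + (2 - 2*6))) = 180*((-3/2 + 1)*(1 + (2 - 12))) = 180*(-(1 - 10)/2) = 180*(-½*(-9)) = 180*(9/2) = 810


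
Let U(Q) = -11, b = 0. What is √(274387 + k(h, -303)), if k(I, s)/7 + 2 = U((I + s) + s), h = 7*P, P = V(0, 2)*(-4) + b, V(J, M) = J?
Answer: 2*√68574 ≈ 523.73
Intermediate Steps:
P = 0 (P = 0*(-4) + 0 = 0 + 0 = 0)
h = 0 (h = 7*0 = 0)
k(I, s) = -91 (k(I, s) = -14 + 7*(-11) = -14 - 77 = -91)
√(274387 + k(h, -303)) = √(274387 - 91) = √274296 = 2*√68574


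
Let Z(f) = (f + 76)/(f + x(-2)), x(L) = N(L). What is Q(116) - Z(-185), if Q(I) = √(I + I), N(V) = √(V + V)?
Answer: -20165/34229 + 2*√58 - 218*I/34229 ≈ 14.642 - 0.0063689*I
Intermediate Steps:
N(V) = √2*√V (N(V) = √(2*V) = √2*√V)
x(L) = √2*√L
Z(f) = (76 + f)/(f + 2*I) (Z(f) = (f + 76)/(f + √2*√(-2)) = (76 + f)/(f + √2*(I*√2)) = (76 + f)/(f + 2*I))
Q(I) = √2*√I (Q(I) = √(2*I) = √2*√I)
Q(116) - Z(-185) = √2*√116 - (76 - 185)/(-185 + 2*I) = √2*(2*√29) - (-185 - 2*I)/34229*(-109) = 2*√58 - (-109)*(-185 - 2*I)/34229 = 2*√58 + 109*(-185 - 2*I)/34229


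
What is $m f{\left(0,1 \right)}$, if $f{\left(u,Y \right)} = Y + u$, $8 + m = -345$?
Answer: $-353$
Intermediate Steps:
$m = -353$ ($m = -8 - 345 = -353$)
$m f{\left(0,1 \right)} = - 353 \left(1 + 0\right) = \left(-353\right) 1 = -353$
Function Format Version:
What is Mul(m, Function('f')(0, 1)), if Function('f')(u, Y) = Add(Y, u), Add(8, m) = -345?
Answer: -353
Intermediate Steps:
m = -353 (m = Add(-8, -345) = -353)
Mul(m, Function('f')(0, 1)) = Mul(-353, Add(1, 0)) = Mul(-353, 1) = -353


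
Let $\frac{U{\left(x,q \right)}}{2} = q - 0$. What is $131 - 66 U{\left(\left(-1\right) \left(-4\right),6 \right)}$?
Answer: $-661$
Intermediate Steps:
$U{\left(x,q \right)} = 2 q$ ($U{\left(x,q \right)} = 2 \left(q - 0\right) = 2 \left(q + 0\right) = 2 q$)
$131 - 66 U{\left(\left(-1\right) \left(-4\right),6 \right)} = 131 - 66 \cdot 2 \cdot 6 = 131 - 792 = -661$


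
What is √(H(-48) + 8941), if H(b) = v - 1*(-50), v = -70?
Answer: √8921 ≈ 94.451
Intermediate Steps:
H(b) = -20 (H(b) = -70 - 1*(-50) = -70 + 50 = -20)
√(H(-48) + 8941) = √(-20 + 8941) = √8921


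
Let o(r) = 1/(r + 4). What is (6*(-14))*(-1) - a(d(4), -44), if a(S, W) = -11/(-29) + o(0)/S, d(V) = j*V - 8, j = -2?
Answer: 155229/1856 ≈ 83.636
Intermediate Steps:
o(r) = 1/(4 + r)
d(V) = -8 - 2*V (d(V) = -2*V - 8 = -8 - 2*V)
a(S, W) = 11/29 + 1/(4*S) (a(S, W) = -11/(-29) + 1/((4 + 0)*S) = -11*(-1/29) + 1/(4*S) = 11/29 + 1/(4*S))
(6*(-14))*(-1) - a(d(4), -44) = (6*(-14))*(-1) - (29 + 44*(-8 - 2*4))/(116*(-8 - 2*4)) = -84*(-1) - (29 + 44*(-8 - 8))/(116*(-8 - 8)) = 84 - (29 + 44*(-16))/(116*(-16)) = 84 - (-1)*(29 - 704)/(116*16) = 84 - (-1)*(-675)/(116*16) = 84 - 1*675/1856 = 84 - 675/1856 = 155229/1856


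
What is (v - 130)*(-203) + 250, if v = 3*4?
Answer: 24204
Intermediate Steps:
v = 12
(v - 130)*(-203) + 250 = (12 - 130)*(-203) + 250 = -118*(-203) + 250 = 23954 + 250 = 24204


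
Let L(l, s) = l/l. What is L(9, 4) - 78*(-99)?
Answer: 7723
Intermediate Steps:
L(l, s) = 1
L(9, 4) - 78*(-99) = 1 - 78*(-99) = 1 + 7722 = 7723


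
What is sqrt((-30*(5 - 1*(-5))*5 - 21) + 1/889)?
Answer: 2*I*sqrt(300519338)/889 ≈ 39.0*I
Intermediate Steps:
sqrt((-30*(5 - 1*(-5))*5 - 21) + 1/889) = sqrt((-30*(5 + 5)*5 - 21) + 1/889) = sqrt((-300*5 - 21) + 1/889) = sqrt((-30*50 - 21) + 1/889) = sqrt((-1500 - 21) + 1/889) = sqrt(-1521 + 1/889) = sqrt(-1352168/889) = 2*I*sqrt(300519338)/889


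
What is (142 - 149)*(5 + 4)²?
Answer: -567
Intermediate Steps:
(142 - 149)*(5 + 4)² = -7*9² = -7*81 = -567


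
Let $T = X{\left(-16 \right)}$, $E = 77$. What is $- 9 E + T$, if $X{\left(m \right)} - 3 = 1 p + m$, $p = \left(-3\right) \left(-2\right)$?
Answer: $-700$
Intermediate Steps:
$p = 6$
$X{\left(m \right)} = 9 + m$ ($X{\left(m \right)} = 3 + \left(1 \cdot 6 + m\right) = 3 + \left(6 + m\right) = 9 + m$)
$T = -7$ ($T = 9 - 16 = -7$)
$- 9 E + T = \left(-9\right) 77 - 7 = -693 - 7 = -700$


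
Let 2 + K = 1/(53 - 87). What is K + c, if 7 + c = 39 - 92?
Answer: -2109/34 ≈ -62.029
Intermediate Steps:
K = -69/34 (K = -2 + 1/(53 - 87) = -2 + 1/(-34) = -2 - 1/34 = -69/34 ≈ -2.0294)
c = -60 (c = -7 + (39 - 92) = -7 - 53 = -60)
K + c = -69/34 - 60 = -2109/34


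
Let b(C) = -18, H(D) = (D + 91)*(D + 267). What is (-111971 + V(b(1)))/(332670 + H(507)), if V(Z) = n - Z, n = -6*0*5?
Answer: -111953/795522 ≈ -0.14073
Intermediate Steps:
H(D) = (91 + D)*(267 + D)
n = 0 (n = 0*5 = 0)
V(Z) = -Z (V(Z) = 0 - Z = -Z)
(-111971 + V(b(1)))/(332670 + H(507)) = (-111971 - 1*(-18))/(332670 + (24297 + 507² + 358*507)) = (-111971 + 18)/(332670 + (24297 + 257049 + 181506)) = -111953/(332670 + 462852) = -111953/795522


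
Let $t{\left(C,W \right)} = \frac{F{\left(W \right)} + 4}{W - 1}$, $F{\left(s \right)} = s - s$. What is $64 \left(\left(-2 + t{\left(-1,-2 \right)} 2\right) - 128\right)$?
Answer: $- \frac{25472}{3} \approx -8490.7$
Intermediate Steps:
$F{\left(s \right)} = 0$
$t{\left(C,W \right)} = \frac{4}{-1 + W}$ ($t{\left(C,W \right)} = \frac{0 + 4}{W - 1} = \frac{4}{-1 + W}$)
$64 \left(\left(-2 + t{\left(-1,-2 \right)} 2\right) - 128\right) = 64 \left(\left(-2 + \frac{4}{-1 - 2} \cdot 2\right) - 128\right) = 64 \left(\left(-2 + \frac{4}{-3} \cdot 2\right) - 128\right) = 64 \left(\left(-2 + 4 \left(- \frac{1}{3}\right) 2\right) - 128\right) = 64 \left(\left(-2 - \frac{8}{3}\right) - 128\right) = 64 \left(- \frac{14}{3} - 128\right) = 64 \left(- \frac{398}{3}\right) = - \frac{25472}{3}$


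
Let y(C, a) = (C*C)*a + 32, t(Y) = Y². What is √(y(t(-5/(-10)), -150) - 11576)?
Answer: I*√184854/4 ≈ 107.49*I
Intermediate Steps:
y(C, a) = 32 + a*C² (y(C, a) = C²*a + 32 = a*C² + 32 = 32 + a*C²)
√(y(t(-5/(-10)), -150) - 11576) = √((32 - 150*((-5/(-10))²)²) - 11576) = √((32 - 150*((-5*(-⅒))²)²) - 11576) = √((32 - 150*((½)²)²) - 11576) = √((32 - 150*(¼)²) - 11576) = √((32 - 150*1/16) - 11576) = √((32 - 75/8) - 11576) = √(181/8 - 11576) = √(-92427/8) = I*√184854/4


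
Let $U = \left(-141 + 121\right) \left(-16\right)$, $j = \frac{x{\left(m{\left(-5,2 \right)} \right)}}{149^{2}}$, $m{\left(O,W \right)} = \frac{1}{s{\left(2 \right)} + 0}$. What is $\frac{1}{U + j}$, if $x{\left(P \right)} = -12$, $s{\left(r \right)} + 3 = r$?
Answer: $\frac{22201}{7104308} \approx 0.003125$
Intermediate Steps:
$s{\left(r \right)} = -3 + r$
$m{\left(O,W \right)} = -1$ ($m{\left(O,W \right)} = \frac{1}{\left(-3 + 2\right) + 0} = \frac{1}{-1 + 0} = \frac{1}{-1} = -1$)
$j = - \frac{12}{22201}$ ($j = - \frac{12}{149^{2}} = - \frac{12}{22201} \approx -0.00054052$)
$U = 320$ ($U = \left(-20\right) \left(-16\right) = 320$)
$\frac{1}{U + j} = \frac{1}{320 - \frac{12}{22201}} = \frac{1}{\frac{7104308}{22201}} = \frac{22201}{7104308}$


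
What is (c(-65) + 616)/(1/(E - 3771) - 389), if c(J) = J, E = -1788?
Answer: -3063009/2162452 ≈ -1.4165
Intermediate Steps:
(c(-65) + 616)/(1/(E - 3771) - 389) = (-65 + 616)/(1/(-1788 - 3771) - 389) = 551/(1/(-5559) - 389) = 551/(-1/5559 - 389) = 551/(-2162452/5559) = 551*(-5559/2162452) = -3063009/2162452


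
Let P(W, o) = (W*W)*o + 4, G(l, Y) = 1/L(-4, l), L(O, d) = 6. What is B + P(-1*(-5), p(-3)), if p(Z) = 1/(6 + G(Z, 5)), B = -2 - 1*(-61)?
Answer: 2481/37 ≈ 67.054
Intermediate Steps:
B = 59 (B = -2 + 61 = 59)
G(l, Y) = ⅙ (G(l, Y) = 1/6 = ⅙)
p(Z) = 6/37 (p(Z) = 1/(6 + ⅙) = 1/(37/6) = 6/37)
P(W, o) = 4 + o*W² (P(W, o) = W²*o + 4 = o*W² + 4 = 4 + o*W²)
B + P(-1*(-5), p(-3)) = 59 + (4 + 6*(-1*(-5))²/37) = 59 + (4 + (6/37)*5²) = 59 + (4 + (6/37)*25) = 59 + (4 + 150/37) = 59 + 298/37 = 2481/37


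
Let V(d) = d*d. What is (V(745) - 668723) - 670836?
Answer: -784534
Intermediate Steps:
V(d) = d**2
(V(745) - 668723) - 670836 = (745**2 - 668723) - 670836 = (555025 - 668723) - 670836 = -113698 - 670836 = -784534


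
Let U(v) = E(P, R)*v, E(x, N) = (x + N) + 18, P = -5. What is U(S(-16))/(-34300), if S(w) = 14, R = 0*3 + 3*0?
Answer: -13/2450 ≈ -0.0053061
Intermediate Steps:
R = 0 (R = 0 + 0 = 0)
E(x, N) = 18 + N + x (E(x, N) = (N + x) + 18 = 18 + N + x)
U(v) = 13*v (U(v) = (18 + 0 - 5)*v = 13*v)
U(S(-16))/(-34300) = (13*14)/(-34300) = 182*(-1/34300) = -13/2450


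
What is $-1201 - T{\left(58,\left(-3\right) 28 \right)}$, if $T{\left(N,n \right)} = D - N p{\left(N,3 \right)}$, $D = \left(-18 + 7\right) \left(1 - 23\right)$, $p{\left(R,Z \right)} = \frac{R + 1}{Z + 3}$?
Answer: $- \frac{2618}{3} \approx -872.67$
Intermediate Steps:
$p{\left(R,Z \right)} = \frac{1 + R}{3 + Z}$
$D = 242$ ($D = \left(-11\right) \left(-22\right) = 242$)
$T{\left(N,n \right)} = 242 - N \left(\frac{1}{6} + \frac{N}{6}\right)$ ($T{\left(N,n \right)} = 242 - N \frac{1 + N}{3 + 3} = 242 - N \frac{1 + N}{6} = 242 - N \left(\frac{1}{6} + \frac{N}{6}\right)$)
$-1201 - T{\left(58,\left(-3\right) 28 \right)} = -1201 - \left(242 - \frac{29 \left(1 + 58\right)}{3}\right) = -1201 - \left(242 - \frac{29}{3} \cdot 59\right) = -1201 - \left(242 - \frac{1711}{3}\right) = -1201 - - \frac{985}{3} = -1201 + \frac{985}{3} = - \frac{2618}{3}$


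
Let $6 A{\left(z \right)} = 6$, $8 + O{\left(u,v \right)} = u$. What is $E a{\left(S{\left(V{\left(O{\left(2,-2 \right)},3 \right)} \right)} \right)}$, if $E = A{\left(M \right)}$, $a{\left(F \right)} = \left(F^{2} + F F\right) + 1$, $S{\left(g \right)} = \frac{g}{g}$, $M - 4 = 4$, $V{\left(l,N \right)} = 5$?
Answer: $3$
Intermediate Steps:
$O{\left(u,v \right)} = -8 + u$
$M = 8$ ($M = 4 + 4 = 8$)
$S{\left(g \right)} = 1$
$a{\left(F \right)} = 1 + 2 F^{2}$ ($a{\left(F \right)} = \left(F^{2} + F^{2}\right) + 1 = 2 F^{2} + 1 = 1 + 2 F^{2}$)
$A{\left(z \right)} = 1$ ($A{\left(z \right)} = \frac{1}{6} \cdot 6 = 1$)
$E = 1$
$E a{\left(S{\left(V{\left(O{\left(2,-2 \right)},3 \right)} \right)} \right)} = 1 \left(1 + 2 \cdot 1^{2}\right) = 1 \left(1 + 2 \cdot 1\right) = 1 \left(1 + 2\right) = 1 \cdot 3 = 3$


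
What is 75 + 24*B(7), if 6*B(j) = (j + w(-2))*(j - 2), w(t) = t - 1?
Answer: 155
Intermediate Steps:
w(t) = -1 + t
B(j) = (-3 + j)*(-2 + j)/6 (B(j) = ((j + (-1 - 2))*(j - 2))/6 = ((j - 3)*(-2 + j))/6 = ((-3 + j)*(-2 + j))/6 = (-3 + j)*(-2 + j)/6)
75 + 24*B(7) = 75 + 24*(1 - 5/6*7 + (1/6)*7**2) = 75 + 24*(1 - 35/6 + (1/6)*49) = 75 + 24*(1 - 35/6 + 49/6) = 75 + 24*(10/3) = 75 + 80 = 155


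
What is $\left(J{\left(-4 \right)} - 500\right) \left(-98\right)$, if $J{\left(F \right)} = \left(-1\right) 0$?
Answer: $49000$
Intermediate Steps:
$J{\left(F \right)} = 0$
$\left(J{\left(-4 \right)} - 500\right) \left(-98\right) = \left(0 - 500\right) \left(-98\right) = \left(-500\right) \left(-98\right) = 49000$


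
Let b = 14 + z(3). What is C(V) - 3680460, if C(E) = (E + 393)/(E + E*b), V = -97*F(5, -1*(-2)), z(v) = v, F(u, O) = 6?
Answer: -1428018473/388 ≈ -3.6805e+6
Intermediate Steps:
b = 17 (b = 14 + 3 = 17)
V = -582 (V = -97*6 = -582)
C(E) = (393 + E)/(18*E) (C(E) = (E + 393)/(E + E*17) = (393 + E)/(E + 17*E) = (393 + E)/((18*E)) = (393 + E)*(1/(18*E)) = (393 + E)/(18*E))
C(V) - 3680460 = (1/18)*(393 - 582)/(-582) - 3680460 = (1/18)*(-1/582)*(-189) - 3680460 = 7/388 - 3680460 = -1428018473/388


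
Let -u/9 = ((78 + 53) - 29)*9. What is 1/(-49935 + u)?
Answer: -1/58197 ≈ -1.7183e-5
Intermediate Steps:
u = -8262 (u = -9*((78 + 53) - 29)*9 = -9*(131 - 29)*9 = -918*9 = -9*918 = -8262)
1/(-49935 + u) = 1/(-49935 - 8262) = 1/(-58197) = -1/58197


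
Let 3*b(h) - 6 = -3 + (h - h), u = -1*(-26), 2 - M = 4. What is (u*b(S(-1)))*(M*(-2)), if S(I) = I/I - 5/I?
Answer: 104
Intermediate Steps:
M = -2 (M = 2 - 1*4 = 2 - 4 = -2)
u = 26
S(I) = 1 - 5/I
b(h) = 1 (b(h) = 2 + (-3 + (h - h))/3 = 2 + (-3 + 0)/3 = 2 + (⅓)*(-3) = 2 - 1 = 1)
(u*b(S(-1)))*(M*(-2)) = (26*1)*(-2*(-2)) = 26*4 = 104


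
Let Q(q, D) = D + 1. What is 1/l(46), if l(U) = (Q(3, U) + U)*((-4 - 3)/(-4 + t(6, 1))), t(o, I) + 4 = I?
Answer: 1/93 ≈ 0.010753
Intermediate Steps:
t(o, I) = -4 + I
Q(q, D) = 1 + D
l(U) = 1 + 2*U (l(U) = ((1 + U) + U)*((-4 - 3)/(-4 + (-4 + 1))) = (1 + 2*U)*(-7/(-4 - 3)) = (1 + 2*U)*(-7/(-7)) = (1 + 2*U)*(-7*(-1/7)) = (1 + 2*U)*1 = 1 + 2*U)
1/l(46) = 1/(1 + 2*46) = 1/(1 + 92) = 1/93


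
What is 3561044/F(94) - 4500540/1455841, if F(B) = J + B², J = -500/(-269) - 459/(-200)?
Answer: 276775627516968860/692398374132911 ≈ 399.73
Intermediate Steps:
J = 223471/53800 (J = -500*(-1/269) - 459*(-1/200) = 500/269 + 459/200 = 223471/53800 ≈ 4.1537)
F(B) = 223471/53800 + B²
3561044/F(94) - 4500540/1455841 = 3561044/(223471/53800 + 94²) - 4500540/1455841 = 3561044/(223471/53800 + 8836) - 4500540*1/1455841 = 3561044/(475600271/53800) - 4500540/1455841 = 3561044*(53800/475600271) - 4500540/1455841 = 191584167200/475600271 - 4500540/1455841 = 276775627516968860/692398374132911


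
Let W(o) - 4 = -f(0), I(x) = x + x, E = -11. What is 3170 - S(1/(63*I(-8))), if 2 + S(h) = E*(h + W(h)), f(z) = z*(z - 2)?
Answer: 3241717/1008 ≈ 3216.0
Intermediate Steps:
f(z) = z*(-2 + z)
I(x) = 2*x
W(o) = 4 (W(o) = 4 - 0*(-2 + 0) = 4 - 0*(-2) = 4 - 1*0 = 4 + 0 = 4)
S(h) = -46 - 11*h (S(h) = -2 - 11*(h + 4) = -2 - 11*(4 + h) = -2 + (-44 - 11*h) = -46 - 11*h)
3170 - S(1/(63*I(-8))) = 3170 - (-46 - 11/(63*(2*(-8)))) = 3170 - (-46 - 11/(63*(-16))) = 3170 - (-46 - 11*(-1)/(63*16)) = 3170 - (-46 - 11*(-1/1008)) = 3170 - (-46 + 11/1008) = 3170 - 1*(-46357/1008) = 3170 + 46357/1008 = 3241717/1008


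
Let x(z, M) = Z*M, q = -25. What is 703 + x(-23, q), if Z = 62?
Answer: -847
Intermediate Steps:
x(z, M) = 62*M
703 + x(-23, q) = 703 + 62*(-25) = 703 - 1550 = -847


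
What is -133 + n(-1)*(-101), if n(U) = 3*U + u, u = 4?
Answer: -234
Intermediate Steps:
n(U) = 4 + 3*U (n(U) = 3*U + 4 = 4 + 3*U)
-133 + n(-1)*(-101) = -133 + (4 + 3*(-1))*(-101) = -133 + (4 - 3)*(-101) = -133 + 1*(-101) = -133 - 101 = -234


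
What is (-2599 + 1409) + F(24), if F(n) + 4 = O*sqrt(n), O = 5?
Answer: -1194 + 10*sqrt(6) ≈ -1169.5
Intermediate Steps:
F(n) = -4 + 5*sqrt(n)
(-2599 + 1409) + F(24) = (-2599 + 1409) + (-4 + 5*sqrt(24)) = -1190 + (-4 + 5*(2*sqrt(6))) = -1190 + (-4 + 10*sqrt(6)) = -1194 + 10*sqrt(6)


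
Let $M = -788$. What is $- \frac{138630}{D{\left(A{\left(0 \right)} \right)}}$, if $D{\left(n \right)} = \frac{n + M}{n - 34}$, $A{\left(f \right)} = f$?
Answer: $- \frac{1178355}{197} \approx -5981.5$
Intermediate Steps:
$D{\left(n \right)} = \frac{-788 + n}{-34 + n}$ ($D{\left(n \right)} = \frac{n - 788}{n - 34} = \frac{-788 + n}{-34 + n}$)
$- \frac{138630}{D{\left(A{\left(0 \right)} \right)}} = - \frac{138630}{\frac{1}{-34 + 0} \left(-788 + 0\right)} = - \frac{138630}{\frac{1}{-34} \left(-788\right)} = - \frac{138630}{\left(- \frac{1}{34}\right) \left(-788\right)} = - \frac{138630}{\frac{394}{17}} = \left(-138630\right) \frac{17}{394} = - \frac{1178355}{197}$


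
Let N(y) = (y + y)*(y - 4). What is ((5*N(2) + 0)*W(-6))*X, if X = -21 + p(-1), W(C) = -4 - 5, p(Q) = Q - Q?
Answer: -7560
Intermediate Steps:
p(Q) = 0
W(C) = -9
N(y) = 2*y*(-4 + y) (N(y) = (2*y)*(-4 + y) = 2*y*(-4 + y))
X = -21 (X = -21 + 0 = -21)
((5*N(2) + 0)*W(-6))*X = ((5*(2*2*(-4 + 2)) + 0)*(-9))*(-21) = ((5*(2*2*(-2)) + 0)*(-9))*(-21) = ((5*(-8) + 0)*(-9))*(-21) = ((-40 + 0)*(-9))*(-21) = -40*(-9)*(-21) = 360*(-21) = -7560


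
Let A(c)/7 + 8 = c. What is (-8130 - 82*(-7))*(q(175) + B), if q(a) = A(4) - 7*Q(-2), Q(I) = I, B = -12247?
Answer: 92644116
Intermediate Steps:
A(c) = -56 + 7*c
q(a) = -14 (q(a) = (-56 + 7*4) - 7*(-2) = (-56 + 28) + 14 = -28 + 14 = -14)
(-8130 - 82*(-7))*(q(175) + B) = (-8130 - 82*(-7))*(-14 - 12247) = (-8130 + 574)*(-12261) = -7556*(-12261) = 92644116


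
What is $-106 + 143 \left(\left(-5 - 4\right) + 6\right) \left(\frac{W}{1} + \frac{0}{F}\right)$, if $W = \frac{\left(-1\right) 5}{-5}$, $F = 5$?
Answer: $-535$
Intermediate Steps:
$W = 1$ ($W = \left(-5\right) \left(- \frac{1}{5}\right) = 1$)
$-106 + 143 \left(\left(-5 - 4\right) + 6\right) \left(\frac{W}{1} + \frac{0}{F}\right) = -106 + 143 \left(\left(-5 - 4\right) + 6\right) \left(1 \cdot 1^{-1} + \frac{0}{5}\right) = -106 + 143 \left(-9 + 6\right) \left(1 \cdot 1 + 0 \cdot \frac{1}{5}\right) = -106 + 143 \left(- 3 \left(1 + 0\right)\right) = -106 + 143 \left(\left(-3\right) 1\right) = -106 + 143 \left(-3\right) = -106 - 429 = -535$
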